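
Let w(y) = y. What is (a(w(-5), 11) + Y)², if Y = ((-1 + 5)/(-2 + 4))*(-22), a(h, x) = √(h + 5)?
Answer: 1936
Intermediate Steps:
a(h, x) = √(5 + h)
Y = -44 (Y = (4/2)*(-22) = (4*(½))*(-22) = 2*(-22) = -44)
(a(w(-5), 11) + Y)² = (√(5 - 5) - 44)² = (√0 - 44)² = (0 - 44)² = (-44)² = 1936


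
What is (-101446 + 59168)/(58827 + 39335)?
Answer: -21139/49081 ≈ -0.43070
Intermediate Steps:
(-101446 + 59168)/(58827 + 39335) = -42278/98162 = -42278*1/98162 = -21139/49081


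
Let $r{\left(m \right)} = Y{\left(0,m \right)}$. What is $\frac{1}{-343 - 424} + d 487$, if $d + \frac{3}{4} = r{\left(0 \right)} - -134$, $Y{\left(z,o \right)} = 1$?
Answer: $\frac{200585069}{3068} \approx 65380.0$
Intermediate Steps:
$r{\left(m \right)} = 1$
$d = \frac{537}{4}$ ($d = - \frac{3}{4} + \left(1 - -134\right) = - \frac{3}{4} + \left(1 + 134\right) = - \frac{3}{4} + 135 = \frac{537}{4} \approx 134.25$)
$\frac{1}{-343 - 424} + d 487 = \frac{1}{-343 - 424} + \frac{537}{4} \cdot 487 = \frac{1}{-767} + \frac{261519}{4} = - \frac{1}{767} + \frac{261519}{4} = \frac{200585069}{3068}$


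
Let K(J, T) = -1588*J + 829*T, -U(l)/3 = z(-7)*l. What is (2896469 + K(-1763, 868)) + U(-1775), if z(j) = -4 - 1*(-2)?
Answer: 6405035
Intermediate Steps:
z(j) = -2 (z(j) = -4 + 2 = -2)
U(l) = 6*l (U(l) = -(-6)*l = 6*l)
(2896469 + K(-1763, 868)) + U(-1775) = (2896469 + (-1588*(-1763) + 829*868)) + 6*(-1775) = (2896469 + (2799644 + 719572)) - 10650 = (2896469 + 3519216) - 10650 = 6415685 - 10650 = 6405035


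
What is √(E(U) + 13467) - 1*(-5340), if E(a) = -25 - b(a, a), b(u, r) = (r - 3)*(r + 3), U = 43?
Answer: 5340 + √11602 ≈ 5447.7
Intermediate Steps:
b(u, r) = (-3 + r)*(3 + r)
E(a) = -16 - a² (E(a) = -25 - (-9 + a²) = -25 + (9 - a²) = -16 - a²)
√(E(U) + 13467) - 1*(-5340) = √((-16 - 1*43²) + 13467) - 1*(-5340) = √((-16 - 1*1849) + 13467) + 5340 = √((-16 - 1849) + 13467) + 5340 = √(-1865 + 13467) + 5340 = √11602 + 5340 = 5340 + √11602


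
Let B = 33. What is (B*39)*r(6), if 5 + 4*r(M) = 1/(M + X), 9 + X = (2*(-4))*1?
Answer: -1638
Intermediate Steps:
X = -17 (X = -9 + (2*(-4))*1 = -9 - 8*1 = -9 - 8 = -17)
r(M) = -5/4 + 1/(4*(-17 + M)) (r(M) = -5/4 + 1/(4*(M - 17)) = -5/4 + 1/(4*(-17 + M)))
(B*39)*r(6) = (33*39)*((86 - 5*6)/(4*(-17 + 6))) = 1287*((1/4)*(86 - 30)/(-11)) = 1287*((1/4)*(-1/11)*56) = 1287*(-14/11) = -1638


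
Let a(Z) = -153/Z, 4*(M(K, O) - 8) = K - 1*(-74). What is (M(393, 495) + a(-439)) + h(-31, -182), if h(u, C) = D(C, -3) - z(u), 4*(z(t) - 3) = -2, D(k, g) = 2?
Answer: 218795/1756 ≈ 124.60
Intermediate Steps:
z(t) = 5/2 (z(t) = 3 + (¼)*(-2) = 3 - ½ = 5/2)
M(K, O) = 53/2 + K/4 (M(K, O) = 8 + (K - 1*(-74))/4 = 8 + (K + 74)/4 = 8 + (74 + K)/4 = 8 + (37/2 + K/4) = 53/2 + K/4)
h(u, C) = -½ (h(u, C) = 2 - 1*5/2 = 2 - 5/2 = -½)
(M(393, 495) + a(-439)) + h(-31, -182) = ((53/2 + (¼)*393) - 153/(-439)) - ½ = ((53/2 + 393/4) - 153*(-1/439)) - ½ = (499/4 + 153/439) - ½ = 219673/1756 - ½ = 218795/1756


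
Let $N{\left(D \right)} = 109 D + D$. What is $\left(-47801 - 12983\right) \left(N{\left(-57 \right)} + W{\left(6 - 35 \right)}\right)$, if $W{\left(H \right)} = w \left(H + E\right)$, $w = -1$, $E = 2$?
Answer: $379474512$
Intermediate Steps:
$W{\left(H \right)} = -2 - H$ ($W{\left(H \right)} = - (H + 2) = - (2 + H) = -2 - H$)
$N{\left(D \right)} = 110 D$
$\left(-47801 - 12983\right) \left(N{\left(-57 \right)} + W{\left(6 - 35 \right)}\right) = \left(-47801 - 12983\right) \left(110 \left(-57\right) - \left(8 - 35\right)\right) = - 60784 \left(-6270 - -27\right) = - 60784 \left(-6270 + \left(-2 + 29\right)\right) = - 60784 \left(-6270 + 27\right) = \left(-60784\right) \left(-6243\right) = 379474512$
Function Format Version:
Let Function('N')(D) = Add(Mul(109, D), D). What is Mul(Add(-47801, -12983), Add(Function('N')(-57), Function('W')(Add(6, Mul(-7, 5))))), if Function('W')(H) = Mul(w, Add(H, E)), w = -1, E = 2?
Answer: 379474512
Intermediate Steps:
Function('W')(H) = Add(-2, Mul(-1, H)) (Function('W')(H) = Mul(-1, Add(H, 2)) = Mul(-1, Add(2, H)) = Add(-2, Mul(-1, H)))
Function('N')(D) = Mul(110, D)
Mul(Add(-47801, -12983), Add(Function('N')(-57), Function('W')(Add(6, Mul(-7, 5))))) = Mul(Add(-47801, -12983), Add(Mul(110, -57), Add(-2, Mul(-1, Add(6, Mul(-7, 5)))))) = Mul(-60784, Add(-6270, Add(-2, Mul(-1, Add(6, -35))))) = Mul(-60784, Add(-6270, Add(-2, Mul(-1, -29)))) = Mul(-60784, Add(-6270, Add(-2, 29))) = Mul(-60784, Add(-6270, 27)) = Mul(-60784, -6243) = 379474512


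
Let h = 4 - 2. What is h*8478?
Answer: 16956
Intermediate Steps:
h = 2
h*8478 = 2*8478 = 16956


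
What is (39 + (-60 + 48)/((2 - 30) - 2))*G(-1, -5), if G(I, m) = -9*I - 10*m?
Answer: 11623/5 ≈ 2324.6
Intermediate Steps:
G(I, m) = -10*m - 9*I
(39 + (-60 + 48)/((2 - 30) - 2))*G(-1, -5) = (39 + (-60 + 48)/((2 - 30) - 2))*(-10*(-5) - 9*(-1)) = (39 - 12/(-28 - 2))*(50 + 9) = (39 - 12/(-30))*59 = (39 - 12*(-1/30))*59 = (39 + 2/5)*59 = (197/5)*59 = 11623/5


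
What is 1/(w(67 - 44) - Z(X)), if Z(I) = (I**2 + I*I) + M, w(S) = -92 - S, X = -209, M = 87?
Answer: -1/87564 ≈ -1.1420e-5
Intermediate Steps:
Z(I) = 87 + 2*I**2 (Z(I) = (I**2 + I*I) + 87 = (I**2 + I**2) + 87 = 2*I**2 + 87 = 87 + 2*I**2)
1/(w(67 - 44) - Z(X)) = 1/((-92 - (67 - 44)) - (87 + 2*(-209)**2)) = 1/((-92 - 1*23) - (87 + 2*43681)) = 1/((-92 - 23) - (87 + 87362)) = 1/(-115 - 1*87449) = 1/(-115 - 87449) = 1/(-87564) = -1/87564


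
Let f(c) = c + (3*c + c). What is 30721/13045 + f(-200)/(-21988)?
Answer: 172134587/71708365 ≈ 2.4005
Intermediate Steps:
f(c) = 5*c (f(c) = c + 4*c = 5*c)
30721/13045 + f(-200)/(-21988) = 30721/13045 + (5*(-200))/(-21988) = 30721*(1/13045) - 1000*(-1/21988) = 30721/13045 + 250/5497 = 172134587/71708365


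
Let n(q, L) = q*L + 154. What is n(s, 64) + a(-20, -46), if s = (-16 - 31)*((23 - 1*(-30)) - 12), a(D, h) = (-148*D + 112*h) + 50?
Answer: -125316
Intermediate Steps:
a(D, h) = 50 - 148*D + 112*h
s = -1927 (s = -47*((23 + 30) - 12) = -47*(53 - 12) = -47*41 = -1927)
n(q, L) = 154 + L*q (n(q, L) = L*q + 154 = 154 + L*q)
n(s, 64) + a(-20, -46) = (154 + 64*(-1927)) + (50 - 148*(-20) + 112*(-46)) = (154 - 123328) + (50 + 2960 - 5152) = -123174 - 2142 = -125316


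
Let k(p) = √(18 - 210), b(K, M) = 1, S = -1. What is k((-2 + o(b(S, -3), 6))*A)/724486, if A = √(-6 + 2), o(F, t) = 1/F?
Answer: 4*I*√3/362243 ≈ 1.9126e-5*I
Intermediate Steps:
A = 2*I (A = √(-4) = 2*I ≈ 2.0*I)
k(p) = 8*I*√3 (k(p) = √(-192) = 8*I*√3)
k((-2 + o(b(S, -3), 6))*A)/724486 = (8*I*√3)/724486 = (8*I*√3)*(1/724486) = 4*I*√3/362243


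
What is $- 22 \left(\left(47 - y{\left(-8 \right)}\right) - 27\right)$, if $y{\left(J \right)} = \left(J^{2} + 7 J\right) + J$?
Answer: $-440$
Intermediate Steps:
$y{\left(J \right)} = J^{2} + 8 J$
$- 22 \left(\left(47 - y{\left(-8 \right)}\right) - 27\right) = - 22 \left(\left(47 - - 8 \left(8 - 8\right)\right) - 27\right) = - 22 \left(\left(47 - \left(-8\right) 0\right) - 27\right) = - 22 \left(\left(47 - 0\right) - 27\right) = - 22 \left(\left(47 + 0\right) - 27\right) = - 22 \left(47 - 27\right) = \left(-22\right) 20 = -440$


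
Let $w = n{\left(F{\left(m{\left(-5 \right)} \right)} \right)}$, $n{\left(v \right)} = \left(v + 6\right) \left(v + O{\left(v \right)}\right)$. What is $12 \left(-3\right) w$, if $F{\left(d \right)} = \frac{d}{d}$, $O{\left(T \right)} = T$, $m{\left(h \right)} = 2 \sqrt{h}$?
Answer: $-504$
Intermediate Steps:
$F{\left(d \right)} = 1$
$n{\left(v \right)} = 2 v \left(6 + v\right)$ ($n{\left(v \right)} = \left(v + 6\right) \left(v + v\right) = \left(6 + v\right) 2 v = 2 v \left(6 + v\right)$)
$w = 14$ ($w = 2 \cdot 1 \left(6 + 1\right) = 2 \cdot 1 \cdot 7 = 14$)
$12 \left(-3\right) w = 12 \left(-3\right) 14 = \left(-36\right) 14 = -504$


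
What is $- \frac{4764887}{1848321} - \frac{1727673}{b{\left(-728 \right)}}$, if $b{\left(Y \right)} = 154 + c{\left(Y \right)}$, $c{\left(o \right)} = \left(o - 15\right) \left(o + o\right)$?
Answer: $- \frac{927635661703}{222201453978} \approx -4.1748$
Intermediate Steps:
$c{\left(o \right)} = 2 o \left(-15 + o\right)$ ($c{\left(o \right)} = \left(-15 + o\right) 2 o = 2 o \left(-15 + o\right)$)
$b{\left(Y \right)} = 154 + 2 Y \left(-15 + Y\right)$
$- \frac{4764887}{1848321} - \frac{1727673}{b{\left(-728 \right)}} = - \frac{4764887}{1848321} - \frac{1727673}{154 + 2 \left(-728\right) \left(-15 - 728\right)} = \left(-4764887\right) \frac{1}{1848321} - \frac{1727673}{154 + 2 \left(-728\right) \left(-743\right)} = - \frac{4764887}{1848321} - \frac{1727673}{154 + 1081808} = - \frac{4764887}{1848321} - \frac{1727673}{1081962} = - \frac{4764887}{1848321} - \frac{575891}{360654} = - \frac{927635661703}{222201453978}$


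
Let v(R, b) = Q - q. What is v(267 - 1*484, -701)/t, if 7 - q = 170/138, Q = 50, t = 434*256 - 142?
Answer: 14/35121 ≈ 0.00039862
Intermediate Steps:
t = 110962 (t = 111104 - 142 = 110962)
q = 398/69 (q = 7 - 170/138 = 7 - 1*85/69 = 7 - 85/69 = 398/69 ≈ 5.7681)
v(R, b) = 3052/69 (v(R, b) = 50 - 1*398/69 = 50 - 398/69 = 3052/69)
v(267 - 1*484, -701)/t = (3052/69)/110962 = (3052/69)*(1/110962) = 14/35121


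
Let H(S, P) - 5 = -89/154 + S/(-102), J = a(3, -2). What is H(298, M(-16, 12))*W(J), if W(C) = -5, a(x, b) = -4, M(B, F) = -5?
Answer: -58925/7854 ≈ -7.5025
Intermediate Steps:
J = -4
H(S, P) = 681/154 - S/102 (H(S, P) = 5 + (-89/154 + S/(-102)) = 5 + (-89*1/154 + S*(-1/102)) = 5 + (-89/154 - S/102) = 681/154 - S/102)
H(298, M(-16, 12))*W(J) = (681/154 - 1/102*298)*(-5) = (681/154 - 149/51)*(-5) = (11785/7854)*(-5) = -58925/7854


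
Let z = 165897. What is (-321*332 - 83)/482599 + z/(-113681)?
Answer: -92186373358/54862336919 ≈ -1.6803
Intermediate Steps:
(-321*332 - 83)/482599 + z/(-113681) = (-321*332 - 83)/482599 + 165897/(-113681) = (-106572 - 83)*(1/482599) + 165897*(-1/113681) = -106655*1/482599 - 165897/113681 = -106655/482599 - 165897/113681 = -92186373358/54862336919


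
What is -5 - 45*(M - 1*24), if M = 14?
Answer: 445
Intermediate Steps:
-5 - 45*(M - 1*24) = -5 - 45*(14 - 1*24) = -5 - 45*(14 - 24) = -5 - 45*(-10) = -5 + 450 = 445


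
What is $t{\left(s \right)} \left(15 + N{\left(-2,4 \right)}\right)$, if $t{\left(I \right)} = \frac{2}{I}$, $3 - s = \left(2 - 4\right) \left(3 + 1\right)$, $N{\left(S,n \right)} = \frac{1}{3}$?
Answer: $\frac{92}{33} \approx 2.7879$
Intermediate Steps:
$N{\left(S,n \right)} = \frac{1}{3}$
$s = 11$ ($s = 3 - \left(2 - 4\right) \left(3 + 1\right) = 3 - \left(-2\right) 4 = 3 - -8 = 3 + 8 = 11$)
$t{\left(s \right)} \left(15 + N{\left(-2,4 \right)}\right) = \frac{2}{11} \left(15 + \frac{1}{3}\right) = 2 \cdot \frac{1}{11} \cdot \frac{46}{3} = \frac{2}{11} \cdot \frac{46}{3} = \frac{92}{33}$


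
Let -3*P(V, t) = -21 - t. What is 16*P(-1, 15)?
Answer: 192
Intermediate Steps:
P(V, t) = 7 + t/3 (P(V, t) = -(-21 - t)/3 = 7 + t/3)
16*P(-1, 15) = 16*(7 + (1/3)*15) = 16*(7 + 5) = 16*12 = 192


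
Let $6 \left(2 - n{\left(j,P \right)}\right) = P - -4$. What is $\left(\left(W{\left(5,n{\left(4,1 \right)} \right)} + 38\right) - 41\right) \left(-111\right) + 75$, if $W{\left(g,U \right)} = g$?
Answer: $-147$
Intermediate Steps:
$n{\left(j,P \right)} = \frac{4}{3} - \frac{P}{6}$ ($n{\left(j,P \right)} = 2 - \frac{P - -4}{6} = 2 - \frac{P + 4}{6} = 2 - \frac{4 + P}{6} = 2 - \left(\frac{2}{3} + \frac{P}{6}\right) = \frac{4}{3} - \frac{P}{6}$)
$\left(\left(W{\left(5,n{\left(4,1 \right)} \right)} + 38\right) - 41\right) \left(-111\right) + 75 = \left(\left(5 + 38\right) - 41\right) \left(-111\right) + 75 = \left(43 - 41\right) \left(-111\right) + 75 = 2 \left(-111\right) + 75 = -222 + 75 = -147$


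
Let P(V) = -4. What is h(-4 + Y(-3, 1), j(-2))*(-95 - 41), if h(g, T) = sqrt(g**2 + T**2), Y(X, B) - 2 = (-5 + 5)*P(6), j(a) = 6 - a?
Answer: -272*sqrt(17) ≈ -1121.5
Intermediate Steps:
Y(X, B) = 2 (Y(X, B) = 2 + (-5 + 5)*(-4) = 2 + 0*(-4) = 2 + 0 = 2)
h(g, T) = sqrt(T**2 + g**2)
h(-4 + Y(-3, 1), j(-2))*(-95 - 41) = sqrt((6 - 1*(-2))**2 + (-4 + 2)**2)*(-95 - 41) = sqrt((6 + 2)**2 + (-2)**2)*(-136) = sqrt(8**2 + 4)*(-136) = sqrt(64 + 4)*(-136) = sqrt(68)*(-136) = (2*sqrt(17))*(-136) = -272*sqrt(17)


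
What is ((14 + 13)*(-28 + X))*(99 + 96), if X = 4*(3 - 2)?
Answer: -126360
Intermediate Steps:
X = 4 (X = 4*1 = 4)
((14 + 13)*(-28 + X))*(99 + 96) = ((14 + 13)*(-28 + 4))*(99 + 96) = (27*(-24))*195 = -648*195 = -126360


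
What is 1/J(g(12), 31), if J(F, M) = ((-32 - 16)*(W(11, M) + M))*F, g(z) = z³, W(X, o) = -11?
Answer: -1/1658880 ≈ -6.0282e-7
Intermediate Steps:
J(F, M) = F*(528 - 48*M) (J(F, M) = ((-32 - 16)*(-11 + M))*F = (-48*(-11 + M))*F = (528 - 48*M)*F = F*(528 - 48*M))
1/J(g(12), 31) = 1/(48*12³*(11 - 1*31)) = 1/(48*1728*(11 - 31)) = 1/(48*1728*(-20)) = 1/(-1658880) = -1/1658880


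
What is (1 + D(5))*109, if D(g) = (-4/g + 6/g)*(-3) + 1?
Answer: 436/5 ≈ 87.200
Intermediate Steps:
D(g) = 1 - 6/g (D(g) = (2/g)*(-3) + 1 = -6/g + 1 = 1 - 6/g)
(1 + D(5))*109 = (1 + (-6 + 5)/5)*109 = (1 + (⅕)*(-1))*109 = (1 - ⅕)*109 = (⅘)*109 = 436/5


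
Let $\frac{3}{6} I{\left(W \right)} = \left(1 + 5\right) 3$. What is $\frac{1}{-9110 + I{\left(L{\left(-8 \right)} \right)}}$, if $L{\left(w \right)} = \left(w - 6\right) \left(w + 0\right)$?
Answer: $- \frac{1}{9074} \approx -0.00011021$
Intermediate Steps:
$L{\left(w \right)} = w \left(-6 + w\right)$ ($L{\left(w \right)} = \left(-6 + w\right) w = w \left(-6 + w\right)$)
$I{\left(W \right)} = 36$ ($I{\left(W \right)} = 2 \left(1 + 5\right) 3 = 2 \cdot 6 \cdot 3 = 2 \cdot 18 = 36$)
$\frac{1}{-9110 + I{\left(L{\left(-8 \right)} \right)}} = \frac{1}{-9110 + 36} = \frac{1}{-9074} = - \frac{1}{9074}$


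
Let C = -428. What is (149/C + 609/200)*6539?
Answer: 377385307/21400 ≈ 17635.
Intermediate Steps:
(149/C + 609/200)*6539 = (149/(-428) + 609/200)*6539 = (149*(-1/428) + 609*(1/200))*6539 = (-149/428 + 609/200)*6539 = (57713/21400)*6539 = 377385307/21400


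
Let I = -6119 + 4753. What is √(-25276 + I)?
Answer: I*√26642 ≈ 163.22*I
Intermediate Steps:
I = -1366
√(-25276 + I) = √(-25276 - 1366) = √(-26642) = I*√26642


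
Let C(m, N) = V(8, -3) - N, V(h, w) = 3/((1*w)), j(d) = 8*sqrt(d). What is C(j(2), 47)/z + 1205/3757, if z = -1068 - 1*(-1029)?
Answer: 5829/3757 ≈ 1.5515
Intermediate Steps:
V(h, w) = 3/w
z = -39 (z = -1068 + 1029 = -39)
C(m, N) = -1 - N (C(m, N) = 3/(-3) - N = 3*(-1/3) - N = -1 - N)
C(j(2), 47)/z + 1205/3757 = (-1 - 1*47)/(-39) + 1205/3757 = (-1 - 47)*(-1/39) + 1205*(1/3757) = -48*(-1/39) + 1205/3757 = 16/13 + 1205/3757 = 5829/3757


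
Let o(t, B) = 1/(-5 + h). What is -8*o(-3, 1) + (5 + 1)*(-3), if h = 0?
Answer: -82/5 ≈ -16.400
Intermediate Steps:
o(t, B) = -1/5 (o(t, B) = 1/(-5 + 0) = 1/(-5) = -1/5)
-8*o(-3, 1) + (5 + 1)*(-3) = -8*(-1/5) + (5 + 1)*(-3) = 8/5 + 6*(-3) = 8/5 - 18 = -82/5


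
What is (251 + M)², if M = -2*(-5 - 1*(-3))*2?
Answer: 67081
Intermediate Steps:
M = 8 (M = -2*(-5 + 3)*2 = -2*(-2)*2 = 4*2 = 8)
(251 + M)² = (251 + 8)² = 259² = 67081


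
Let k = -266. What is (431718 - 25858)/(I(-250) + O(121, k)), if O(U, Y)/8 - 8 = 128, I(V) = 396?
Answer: 14495/53 ≈ 273.49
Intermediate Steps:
O(U, Y) = 1088 (O(U, Y) = 64 + 8*128 = 64 + 1024 = 1088)
(431718 - 25858)/(I(-250) + O(121, k)) = (431718 - 25858)/(396 + 1088) = 405860/1484 = 405860*(1/1484) = 14495/53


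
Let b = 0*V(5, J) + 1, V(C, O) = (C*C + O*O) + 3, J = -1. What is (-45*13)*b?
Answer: -585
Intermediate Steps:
V(C, O) = 3 + C² + O² (V(C, O) = (C² + O²) + 3 = 3 + C² + O²)
b = 1 (b = 0*(3 + 5² + (-1)²) + 1 = 0*(3 + 25 + 1) + 1 = 0*29 + 1 = 0 + 1 = 1)
(-45*13)*b = -45*13*1 = -585*1 = -585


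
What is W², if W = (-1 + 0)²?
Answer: 1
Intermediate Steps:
W = 1 (W = (-1)² = 1)
W² = 1² = 1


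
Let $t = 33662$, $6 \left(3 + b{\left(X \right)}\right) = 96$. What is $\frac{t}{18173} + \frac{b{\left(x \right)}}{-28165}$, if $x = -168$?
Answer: $\frac{947853981}{511842545} \approx 1.8518$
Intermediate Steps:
$b{\left(X \right)} = 13$ ($b{\left(X \right)} = -3 + \frac{1}{6} \cdot 96 = -3 + 16 = 13$)
$\frac{t}{18173} + \frac{b{\left(x \right)}}{-28165} = \frac{33662}{18173} + \frac{13}{-28165} = 33662 \cdot \frac{1}{18173} + 13 \left(- \frac{1}{28165}\right) = \frac{33662}{18173} - \frac{13}{28165} = \frac{947853981}{511842545}$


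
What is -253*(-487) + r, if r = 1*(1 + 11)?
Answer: 123223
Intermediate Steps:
r = 12 (r = 1*12 = 12)
-253*(-487) + r = -253*(-487) + 12 = 123211 + 12 = 123223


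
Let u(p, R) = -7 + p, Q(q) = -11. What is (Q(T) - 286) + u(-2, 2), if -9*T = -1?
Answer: -306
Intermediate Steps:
T = ⅑ (T = -⅑*(-1) = ⅑ ≈ 0.11111)
(Q(T) - 286) + u(-2, 2) = (-11 - 286) + (-7 - 2) = -297 - 9 = -306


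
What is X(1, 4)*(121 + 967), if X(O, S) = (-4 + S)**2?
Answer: 0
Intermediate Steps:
X(1, 4)*(121 + 967) = (-4 + 4)**2*(121 + 967) = 0**2*1088 = 0*1088 = 0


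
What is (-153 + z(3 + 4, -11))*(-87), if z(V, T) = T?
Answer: 14268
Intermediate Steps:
(-153 + z(3 + 4, -11))*(-87) = (-153 - 11)*(-87) = -164*(-87) = 14268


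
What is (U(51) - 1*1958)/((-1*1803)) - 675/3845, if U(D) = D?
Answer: 1223078/1386507 ≈ 0.88213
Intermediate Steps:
(U(51) - 1*1958)/((-1*1803)) - 675/3845 = (51 - 1*1958)/((-1*1803)) - 675/3845 = (51 - 1958)/(-1803) - 675*1/3845 = -1907*(-1/1803) - 135/769 = 1907/1803 - 135/769 = 1223078/1386507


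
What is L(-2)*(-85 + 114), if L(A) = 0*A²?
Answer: 0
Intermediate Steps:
L(A) = 0
L(-2)*(-85 + 114) = 0*(-85 + 114) = 0*29 = 0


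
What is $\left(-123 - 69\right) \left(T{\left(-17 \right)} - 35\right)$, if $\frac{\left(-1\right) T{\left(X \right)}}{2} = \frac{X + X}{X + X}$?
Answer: $7104$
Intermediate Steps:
$T{\left(X \right)} = -2$ ($T{\left(X \right)} = - 2 \frac{X + X}{X + X} = - 2 \frac{2 X}{2 X} = - 2 \cdot 2 X \frac{1}{2 X} = \left(-2\right) 1 = -2$)
$\left(-123 - 69\right) \left(T{\left(-17 \right)} - 35\right) = \left(-123 - 69\right) \left(-2 - 35\right) = \left(-192\right) \left(-37\right) = 7104$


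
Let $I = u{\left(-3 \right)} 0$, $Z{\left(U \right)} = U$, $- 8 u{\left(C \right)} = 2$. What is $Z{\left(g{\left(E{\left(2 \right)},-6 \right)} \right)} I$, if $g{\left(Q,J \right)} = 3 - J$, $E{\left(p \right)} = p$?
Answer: $0$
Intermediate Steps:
$u{\left(C \right)} = - \frac{1}{4}$ ($u{\left(C \right)} = \left(- \frac{1}{8}\right) 2 = - \frac{1}{4}$)
$I = 0$ ($I = \left(- \frac{1}{4}\right) 0 = 0$)
$Z{\left(g{\left(E{\left(2 \right)},-6 \right)} \right)} I = \left(3 - -6\right) 0 = \left(3 + 6\right) 0 = 9 \cdot 0 = 0$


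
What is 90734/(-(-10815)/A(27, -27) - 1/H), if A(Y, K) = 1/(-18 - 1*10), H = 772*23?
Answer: -1611072904/5376871921 ≈ -0.29963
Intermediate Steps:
H = 17756
A(Y, K) = -1/28 (A(Y, K) = 1/(-18 - 10) = 1/(-28) = -1/28)
90734/(-(-10815)/A(27, -27) - 1/H) = 90734/(-(-10815)/(-1/28) - 1/17756) = 90734/(-(-10815)*(-28) - 1*1/17756) = 90734/(-21*14420 - 1/17756) = 90734/(-302820 - 1/17756) = 90734/(-5376871921/17756) = 90734*(-17756/5376871921) = -1611072904/5376871921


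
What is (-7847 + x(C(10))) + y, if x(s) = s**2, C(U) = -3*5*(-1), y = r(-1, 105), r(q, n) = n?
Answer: -7517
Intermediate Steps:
y = 105
C(U) = 15 (C(U) = -15*(-1) = 15)
(-7847 + x(C(10))) + y = (-7847 + 15**2) + 105 = (-7847 + 225) + 105 = -7622 + 105 = -7517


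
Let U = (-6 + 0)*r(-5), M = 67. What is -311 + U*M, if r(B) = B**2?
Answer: -10361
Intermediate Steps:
U = -150 (U = (-6 + 0)*(-5)**2 = -6*25 = -150)
-311 + U*M = -311 - 150*67 = -311 - 10050 = -10361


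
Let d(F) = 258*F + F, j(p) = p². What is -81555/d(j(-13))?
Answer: -81555/43771 ≈ -1.8632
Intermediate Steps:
d(F) = 259*F
-81555/d(j(-13)) = -81555/(259*(-13)²) = -81555/(259*169) = -81555/43771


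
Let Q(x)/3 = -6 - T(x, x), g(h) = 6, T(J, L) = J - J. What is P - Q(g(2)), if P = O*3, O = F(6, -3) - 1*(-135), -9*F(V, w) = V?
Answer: 421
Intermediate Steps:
T(J, L) = 0
F(V, w) = -V/9
Q(x) = -18 (Q(x) = 3*(-6 - 1*0) = 3*(-6 + 0) = 3*(-6) = -18)
O = 403/3 (O = -1/9*6 - 1*(-135) = -2/3 + 135 = 403/3 ≈ 134.33)
P = 403 (P = (403/3)*3 = 403)
P - Q(g(2)) = 403 - 1*(-18) = 403 + 18 = 421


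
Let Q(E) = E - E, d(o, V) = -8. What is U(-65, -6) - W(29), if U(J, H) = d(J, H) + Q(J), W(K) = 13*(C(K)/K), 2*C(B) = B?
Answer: -29/2 ≈ -14.500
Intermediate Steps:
C(B) = B/2
W(K) = 13/2 (W(K) = 13*((K/2)/K) = 13*(1/2) = 13/2)
Q(E) = 0
U(J, H) = -8 (U(J, H) = -8 + 0 = -8)
U(-65, -6) - W(29) = -8 - 1*13/2 = -8 - 13/2 = -29/2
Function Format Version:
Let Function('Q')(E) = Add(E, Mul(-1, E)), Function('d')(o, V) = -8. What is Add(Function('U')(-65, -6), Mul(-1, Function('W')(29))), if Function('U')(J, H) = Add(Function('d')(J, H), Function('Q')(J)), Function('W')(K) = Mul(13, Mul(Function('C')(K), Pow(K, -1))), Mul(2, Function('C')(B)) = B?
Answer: Rational(-29, 2) ≈ -14.500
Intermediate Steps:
Function('C')(B) = Mul(Rational(1, 2), B)
Function('W')(K) = Rational(13, 2) (Function('W')(K) = Mul(13, Mul(Mul(Rational(1, 2), K), Pow(K, -1))) = Mul(13, Rational(1, 2)) = Rational(13, 2))
Function('Q')(E) = 0
Function('U')(J, H) = -8 (Function('U')(J, H) = Add(-8, 0) = -8)
Add(Function('U')(-65, -6), Mul(-1, Function('W')(29))) = Add(-8, Mul(-1, Rational(13, 2))) = Add(-8, Rational(-13, 2)) = Rational(-29, 2)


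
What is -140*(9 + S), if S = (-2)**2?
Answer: -1820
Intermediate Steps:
S = 4
-140*(9 + S) = -140*(9 + 4) = -140*13 = -1820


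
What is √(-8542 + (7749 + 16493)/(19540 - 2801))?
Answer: 2*I*√598253098686/16739 ≈ 92.415*I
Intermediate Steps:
√(-8542 + (7749 + 16493)/(19540 - 2801)) = √(-8542 + 24242/16739) = √(-142960296/16739) = 2*I*√598253098686/16739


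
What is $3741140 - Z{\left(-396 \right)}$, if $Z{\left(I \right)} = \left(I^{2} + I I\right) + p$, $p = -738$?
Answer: $3428246$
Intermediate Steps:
$Z{\left(I \right)} = -738 + 2 I^{2}$ ($Z{\left(I \right)} = \left(I^{2} + I I\right) - 738 = \left(I^{2} + I^{2}\right) - 738 = 2 I^{2} - 738 = -738 + 2 I^{2}$)
$3741140 - Z{\left(-396 \right)} = 3741140 - \left(-738 + 2 \left(-396\right)^{2}\right) = 3741140 - \left(-738 + 2 \cdot 156816\right) = 3741140 - \left(-738 + 313632\right) = 3741140 - 312894 = 3428246$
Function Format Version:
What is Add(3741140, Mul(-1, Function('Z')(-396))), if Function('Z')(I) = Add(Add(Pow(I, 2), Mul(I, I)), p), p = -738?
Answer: 3428246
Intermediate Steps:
Function('Z')(I) = Add(-738, Mul(2, Pow(I, 2))) (Function('Z')(I) = Add(Add(Pow(I, 2), Mul(I, I)), -738) = Add(Add(Pow(I, 2), Pow(I, 2)), -738) = Add(Mul(2, Pow(I, 2)), -738) = Add(-738, Mul(2, Pow(I, 2))))
Add(3741140, Mul(-1, Function('Z')(-396))) = Add(3741140, Mul(-1, Add(-738, Mul(2, Pow(-396, 2))))) = Add(3741140, Mul(-1, Add(-738, Mul(2, 156816)))) = Add(3741140, Mul(-1, Add(-738, 313632))) = Add(3741140, Mul(-1, 312894)) = Add(3741140, -312894) = 3428246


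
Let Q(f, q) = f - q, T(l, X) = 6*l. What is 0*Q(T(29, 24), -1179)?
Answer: 0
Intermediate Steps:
0*Q(T(29, 24), -1179) = 0*(6*29 - 1*(-1179)) = 0*(174 + 1179) = 0*1353 = 0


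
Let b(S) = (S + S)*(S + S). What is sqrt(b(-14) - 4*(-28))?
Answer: 8*sqrt(14) ≈ 29.933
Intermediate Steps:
b(S) = 4*S**2 (b(S) = (2*S)*(2*S) = 4*S**2)
sqrt(b(-14) - 4*(-28)) = sqrt(4*(-14)**2 - 4*(-28)) = sqrt(4*196 + 112) = sqrt(784 + 112) = sqrt(896) = 8*sqrt(14)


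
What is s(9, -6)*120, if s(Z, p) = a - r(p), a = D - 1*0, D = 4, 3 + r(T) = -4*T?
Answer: -2040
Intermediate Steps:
r(T) = -3 - 4*T
a = 4 (a = 4 - 1*0 = 4 + 0 = 4)
s(Z, p) = 7 + 4*p (s(Z, p) = 4 - (-3 - 4*p) = 4 + (3 + 4*p) = 7 + 4*p)
s(9, -6)*120 = (7 + 4*(-6))*120 = (7 - 24)*120 = -17*120 = -2040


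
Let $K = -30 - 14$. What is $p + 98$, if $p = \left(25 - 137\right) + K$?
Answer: $-58$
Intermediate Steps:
$K = -44$ ($K = -30 - 14 = -44$)
$p = -156$ ($p = \left(25 - 137\right) - 44 = -112 - 44 = -156$)
$p + 98 = -156 + 98 = -58$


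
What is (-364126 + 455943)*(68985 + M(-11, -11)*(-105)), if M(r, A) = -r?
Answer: 6227947110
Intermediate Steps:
(-364126 + 455943)*(68985 + M(-11, -11)*(-105)) = (-364126 + 455943)*(68985 - 1*(-11)*(-105)) = 91817*(68985 + 11*(-105)) = 91817*(68985 - 1155) = 91817*67830 = 6227947110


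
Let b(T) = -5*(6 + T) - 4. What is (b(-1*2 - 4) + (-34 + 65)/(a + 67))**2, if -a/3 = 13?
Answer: 6561/784 ≈ 8.3686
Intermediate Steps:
a = -39 (a = -3*13 = -39)
b(T) = -34 - 5*T (b(T) = -5*(6 + T) - 4 = (-30 - 5*T) - 4 = -34 - 5*T)
(b(-1*2 - 4) + (-34 + 65)/(a + 67))**2 = ((-34 - 5*(-1*2 - 4)) + (-34 + 65)/(-39 + 67))**2 = ((-34 - 5*(-2 - 4)) + 31/28)**2 = ((-34 - 5*(-6)) + 31*(1/28))**2 = ((-34 + 30) + 31/28)**2 = (-4 + 31/28)**2 = (-81/28)**2 = 6561/784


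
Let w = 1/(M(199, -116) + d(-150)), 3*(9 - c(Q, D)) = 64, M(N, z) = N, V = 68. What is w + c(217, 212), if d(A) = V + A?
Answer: -1442/117 ≈ -12.325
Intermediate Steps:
c(Q, D) = -37/3 (c(Q, D) = 9 - 1/3*64 = 9 - 64/3 = -37/3)
d(A) = 68 + A
w = 1/117 (w = 1/(199 + (68 - 150)) = 1/(199 - 82) = 1/117 ≈ 0.0085470)
w + c(217, 212) = 1/117 - 37/3 = -1442/117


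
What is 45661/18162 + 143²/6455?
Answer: 666136493/117235710 ≈ 5.6820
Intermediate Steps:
45661/18162 + 143²/6455 = 45661*(1/18162) + 20449*(1/6455) = 45661/18162 + 20449/6455 = 666136493/117235710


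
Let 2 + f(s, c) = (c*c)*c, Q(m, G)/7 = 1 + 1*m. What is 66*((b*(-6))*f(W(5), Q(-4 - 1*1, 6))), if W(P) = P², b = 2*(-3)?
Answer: -52162704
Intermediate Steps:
Q(m, G) = 7 + 7*m (Q(m, G) = 7*(1 + 1*m) = 7*(1 + m) = 7 + 7*m)
b = -6
f(s, c) = -2 + c³ (f(s, c) = -2 + (c*c)*c = -2 + c²*c = -2 + c³)
66*((b*(-6))*f(W(5), Q(-4 - 1*1, 6))) = 66*((-6*(-6))*(-2 + (7 + 7*(-4 - 1*1))³)) = 66*(36*(-2 + (7 + 7*(-4 - 1))³)) = 66*(36*(-2 + (7 + 7*(-5))³)) = 66*(36*(-2 + (7 - 35)³)) = 66*(36*(-2 + (-28)³)) = 66*(36*(-2 - 21952)) = 66*(36*(-21954)) = 66*(-790344) = -52162704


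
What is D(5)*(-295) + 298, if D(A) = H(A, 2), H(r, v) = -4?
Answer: 1478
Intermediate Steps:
D(A) = -4
D(5)*(-295) + 298 = -4*(-295) + 298 = 1180 + 298 = 1478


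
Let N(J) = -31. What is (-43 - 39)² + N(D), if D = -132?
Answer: 6693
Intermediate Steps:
(-43 - 39)² + N(D) = (-43 - 39)² - 31 = (-82)² - 31 = 6724 - 31 = 6693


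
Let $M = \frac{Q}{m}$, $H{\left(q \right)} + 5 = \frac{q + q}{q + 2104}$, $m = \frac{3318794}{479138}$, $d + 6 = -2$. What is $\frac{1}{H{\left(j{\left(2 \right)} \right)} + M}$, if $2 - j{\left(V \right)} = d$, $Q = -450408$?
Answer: $- \frac{1753982629}{114063063737839} \approx -1.5377 \cdot 10^{-5}$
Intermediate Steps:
$d = -8$ ($d = -6 - 2 = -8$)
$j{\left(V \right)} = 10$ ($j{\left(V \right)} = 2 - -8 = 2 + 8 = 10$)
$m = \frac{1659397}{239569}$ ($m = 3318794 \cdot \frac{1}{479138} = \frac{1659397}{239569} \approx 6.9266$)
$H{\left(q \right)} = -5 + \frac{2 q}{2104 + q}$ ($H{\left(q \right)} = -5 + \frac{q + q}{q + 2104} = -5 + \frac{2 q}{2104 + q}$)
$M = - \frac{107903794152}{1659397}$ ($M = - \frac{450408}{\frac{1659397}{239569}} = \left(-450408\right) \frac{239569}{1659397} = - \frac{107903794152}{1659397} \approx -65026.0$)
$\frac{1}{H{\left(j{\left(2 \right)} \right)} + M} = \frac{1}{\frac{-10520 - 30}{2104 + 10} - \frac{107903794152}{1659397}} = \frac{1}{\frac{-10520 - 30}{2114} - \frac{107903794152}{1659397}} = \frac{1}{\frac{1}{2114} \left(-10550\right) - \frac{107903794152}{1659397}} = \frac{1}{- \frac{5275}{1057} - \frac{107903794152}{1659397}} = \frac{1}{- \frac{114063063737839}{1753982629}} = - \frac{1753982629}{114063063737839}$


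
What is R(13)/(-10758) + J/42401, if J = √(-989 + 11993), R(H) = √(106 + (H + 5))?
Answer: -√31/5379 + 2*√2751/42401 ≈ 0.0014389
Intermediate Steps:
R(H) = √(111 + H) (R(H) = √(106 + (5 + H)) = √(111 + H))
J = 2*√2751 (J = √11004 = 2*√2751 ≈ 104.90)
R(13)/(-10758) + J/42401 = √(111 + 13)/(-10758) + (2*√2751)/42401 = √124*(-1/10758) + (2*√2751)*(1/42401) = (2*√31)*(-1/10758) + 2*√2751/42401 = -√31/5379 + 2*√2751/42401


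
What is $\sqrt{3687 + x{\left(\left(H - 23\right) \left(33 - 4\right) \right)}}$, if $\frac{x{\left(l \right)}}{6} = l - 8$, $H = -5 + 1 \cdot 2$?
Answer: $i \sqrt{885} \approx 29.749 i$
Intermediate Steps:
$H = -3$ ($H = -5 + 2 = -3$)
$x{\left(l \right)} = -48 + 6 l$ ($x{\left(l \right)} = 6 \left(l - 8\right) = 6 \left(-8 + l\right) = -48 + 6 l$)
$\sqrt{3687 + x{\left(\left(H - 23\right) \left(33 - 4\right) \right)}} = \sqrt{3687 + \left(-48 + 6 \left(-3 - 23\right) \left(33 - 4\right)\right)} = \sqrt{3687 + \left(-48 + 6 \left(\left(-26\right) 29\right)\right)} = \sqrt{3687 + \left(-48 + 6 \left(-754\right)\right)} = \sqrt{3687 - 4572} = \sqrt{-885} = i \sqrt{885}$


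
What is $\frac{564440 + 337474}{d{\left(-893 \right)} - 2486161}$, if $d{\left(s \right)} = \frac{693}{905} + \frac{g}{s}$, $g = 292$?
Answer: $- \frac{9344811895}{25759332692} \approx -0.36277$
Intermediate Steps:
$d{\left(s \right)} = \frac{693}{905} + \frac{292}{s}$
$\frac{564440 + 337474}{d{\left(-893 \right)} - 2486161} = \frac{564440 + 337474}{\left(\frac{693}{905} + \frac{292}{-893}\right) - 2486161} = \frac{901914}{\left(\frac{693}{905} + 292 \left(- \frac{1}{893}\right)\right) - 2486161} = \frac{901914}{\left(\frac{693}{905} - \frac{292}{893}\right) - 2486161} = \frac{901914}{\frac{354589}{808165} - 2486161} = \frac{901914}{- \frac{2009227949976}{808165}} = 901914 \left(- \frac{808165}{2009227949976}\right) = - \frac{9344811895}{25759332692}$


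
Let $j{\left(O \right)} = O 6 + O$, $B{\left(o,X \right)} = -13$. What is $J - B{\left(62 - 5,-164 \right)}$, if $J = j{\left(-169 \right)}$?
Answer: $-1170$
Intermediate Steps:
$j{\left(O \right)} = 7 O$ ($j{\left(O \right)} = 6 O + O = 7 O$)
$J = -1183$ ($J = 7 \left(-169\right) = -1183$)
$J - B{\left(62 - 5,-164 \right)} = -1183 - -13 = -1183 + 13 = -1170$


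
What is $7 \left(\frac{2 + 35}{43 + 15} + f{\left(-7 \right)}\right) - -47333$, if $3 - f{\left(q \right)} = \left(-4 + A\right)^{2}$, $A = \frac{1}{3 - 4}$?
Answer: $\frac{2736641}{58} \approx 47183.0$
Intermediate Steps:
$A = -1$ ($A = \frac{1}{-1} = -1$)
$f{\left(q \right)} = -22$ ($f{\left(q \right)} = 3 - \left(-4 - 1\right)^{2} = 3 - \left(-5\right)^{2} = 3 - 25 = -22$)
$7 \left(\frac{2 + 35}{43 + 15} + f{\left(-7 \right)}\right) - -47333 = 7 \left(\frac{2 + 35}{43 + 15} - 22\right) - -47333 = 7 \left(\frac{37}{58} - 22\right) + 47333 = 7 \left(- \frac{1239}{58}\right) + 47333 = - \frac{8673}{58} + 47333 = \frac{2736641}{58}$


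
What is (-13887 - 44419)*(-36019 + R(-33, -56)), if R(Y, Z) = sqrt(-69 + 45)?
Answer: 2100123814 - 116612*I*sqrt(6) ≈ 2.1001e+9 - 2.8564e+5*I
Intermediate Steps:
R(Y, Z) = 2*I*sqrt(6) (R(Y, Z) = sqrt(-24) = 2*I*sqrt(6))
(-13887 - 44419)*(-36019 + R(-33, -56)) = (-13887 - 44419)*(-36019 + 2*I*sqrt(6)) = -58306*(-36019 + 2*I*sqrt(6)) = 2100123814 - 116612*I*sqrt(6)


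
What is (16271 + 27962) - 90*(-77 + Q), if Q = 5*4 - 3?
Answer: 49633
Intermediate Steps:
Q = 17 (Q = 20 - 3 = 17)
(16271 + 27962) - 90*(-77 + Q) = (16271 + 27962) - 90*(-77 + 17) = 44233 - 90*(-60) = 44233 + 5400 = 49633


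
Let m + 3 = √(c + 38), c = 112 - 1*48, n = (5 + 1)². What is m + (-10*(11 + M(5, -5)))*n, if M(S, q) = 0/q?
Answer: -3963 + √102 ≈ -3952.9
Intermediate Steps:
M(S, q) = 0
n = 36 (n = 6² = 36)
c = 64 (c = 112 - 48 = 64)
m = -3 + √102 (m = -3 + √(64 + 38) = -3 + √102 ≈ 7.0995)
m + (-10*(11 + M(5, -5)))*n = (-3 + √102) - 10*(11 + 0)*36 = (-3 + √102) - 10*11*36 = (-3 + √102) - 110*36 = (-3 + √102) - 3960 = -3963 + √102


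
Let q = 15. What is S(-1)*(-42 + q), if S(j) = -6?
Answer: 162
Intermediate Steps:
S(-1)*(-42 + q) = -6*(-42 + 15) = -6*(-27) = 162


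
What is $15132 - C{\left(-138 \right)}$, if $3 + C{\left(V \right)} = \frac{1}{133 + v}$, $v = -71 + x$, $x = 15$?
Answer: $\frac{1165394}{77} \approx 15135.0$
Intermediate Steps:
$v = -56$ ($v = -71 + 15 = -56$)
$C{\left(V \right)} = - \frac{230}{77}$ ($C{\left(V \right)} = -3 + \frac{1}{133 - 56} = -3 + \frac{1}{77} = - \frac{230}{77}$)
$15132 - C{\left(-138 \right)} = 15132 - - \frac{230}{77} = 15132 + \frac{230}{77} = \frac{1165394}{77}$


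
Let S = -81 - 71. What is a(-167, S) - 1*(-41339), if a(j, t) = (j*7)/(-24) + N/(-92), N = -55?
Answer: 22846345/552 ≈ 41388.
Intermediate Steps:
S = -152
a(j, t) = 55/92 - 7*j/24 (a(j, t) = (j*7)/(-24) - 55/(-92) = (7*j)*(-1/24) - 55*(-1/92) = -7*j/24 + 55/92 = 55/92 - 7*j/24)
a(-167, S) - 1*(-41339) = (55/92 - 7/24*(-167)) - 1*(-41339) = (55/92 + 1169/24) + 41339 = 27217/552 + 41339 = 22846345/552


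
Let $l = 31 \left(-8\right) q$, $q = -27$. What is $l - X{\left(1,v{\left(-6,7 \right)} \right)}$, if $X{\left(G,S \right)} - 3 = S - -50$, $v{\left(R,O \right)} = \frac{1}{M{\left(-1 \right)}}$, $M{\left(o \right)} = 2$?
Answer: $\frac{13285}{2} \approx 6642.5$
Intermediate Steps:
$v{\left(R,O \right)} = \frac{1}{2}$
$X{\left(G,S \right)} = 53 + S$ ($X{\left(G,S \right)} = 3 + \left(S - -50\right) = 3 + \left(S + 50\right) = 3 + \left(50 + S\right) = 53 + S$)
$l = 6696$ ($l = 31 \left(-8\right) \left(-27\right) = \left(-248\right) \left(-27\right) = 6696$)
$l - X{\left(1,v{\left(-6,7 \right)} \right)} = 6696 - \left(53 + \frac{1}{2}\right) = 6696 - \frac{107}{2} = \frac{13285}{2}$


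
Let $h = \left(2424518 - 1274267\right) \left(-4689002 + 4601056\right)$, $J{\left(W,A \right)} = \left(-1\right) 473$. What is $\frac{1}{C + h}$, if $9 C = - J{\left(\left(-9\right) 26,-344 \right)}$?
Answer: $- \frac{9}{910439769541} \approx -9.8853 \cdot 10^{-12}$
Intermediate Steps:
$J{\left(W,A \right)} = -473$
$h = -101159974446$ ($h = 1150251 \left(-87946\right) = -101159974446$)
$C = \frac{473}{9}$ ($C = \frac{\left(-1\right) \left(-473\right)}{9} = \frac{1}{9} \cdot 473 = \frac{473}{9} \approx 52.556$)
$\frac{1}{C + h} = \frac{1}{\frac{473}{9} - 101159974446} = \frac{1}{- \frac{910439769541}{9}} = - \frac{9}{910439769541}$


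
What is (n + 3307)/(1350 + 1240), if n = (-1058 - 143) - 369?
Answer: 1737/2590 ≈ 0.67066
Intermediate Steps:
n = -1570 (n = -1201 - 369 = -1570)
(n + 3307)/(1350 + 1240) = (-1570 + 3307)/(1350 + 1240) = 1737/2590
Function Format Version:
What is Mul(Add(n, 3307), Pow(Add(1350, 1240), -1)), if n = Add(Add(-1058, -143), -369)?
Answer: Rational(1737, 2590) ≈ 0.67066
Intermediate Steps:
n = -1570 (n = Add(-1201, -369) = -1570)
Mul(Add(n, 3307), Pow(Add(1350, 1240), -1)) = Mul(Add(-1570, 3307), Pow(Add(1350, 1240), -1)) = Mul(1737, Pow(2590, -1)) = Mul(1737, Rational(1, 2590)) = Rational(1737, 2590)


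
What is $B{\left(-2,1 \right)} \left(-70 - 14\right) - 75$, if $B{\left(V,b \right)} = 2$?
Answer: $-243$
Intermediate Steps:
$B{\left(-2,1 \right)} \left(-70 - 14\right) - 75 = 2 \left(-70 - 14\right) - 75 = 2 \left(-84\right) - 75 = -168 - 75 = -243$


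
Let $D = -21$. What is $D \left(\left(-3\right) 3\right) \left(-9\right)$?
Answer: $-1701$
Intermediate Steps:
$D \left(\left(-3\right) 3\right) \left(-9\right) = - 21 \left(\left(-3\right) 3\right) \left(-9\right) = \left(-21\right) \left(-9\right) \left(-9\right) = 189 \left(-9\right) = -1701$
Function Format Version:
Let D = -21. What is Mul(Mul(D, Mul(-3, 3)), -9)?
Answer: -1701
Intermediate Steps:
Mul(Mul(D, Mul(-3, 3)), -9) = Mul(Mul(-21, Mul(-3, 3)), -9) = Mul(Mul(-21, -9), -9) = Mul(189, -9) = -1701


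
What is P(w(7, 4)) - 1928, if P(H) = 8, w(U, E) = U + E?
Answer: -1920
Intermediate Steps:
w(U, E) = E + U
P(w(7, 4)) - 1928 = 8 - 1928 = -1920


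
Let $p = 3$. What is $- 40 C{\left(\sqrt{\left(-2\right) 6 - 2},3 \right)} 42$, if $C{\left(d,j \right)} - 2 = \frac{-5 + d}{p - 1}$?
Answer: $840 - 840 i \sqrt{14} \approx 840.0 - 3143.0 i$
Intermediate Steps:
$C{\left(d,j \right)} = - \frac{1}{2} + \frac{d}{2}$ ($C{\left(d,j \right)} = 2 + \frac{-5 + d}{3 - 1} = 2 + \frac{-5 + d}{2} = 2 + \left(-5 + d\right) \frac{1}{2} = 2 + \left(- \frac{5}{2} + \frac{d}{2}\right) = - \frac{1}{2} + \frac{d}{2}$)
$- 40 C{\left(\sqrt{\left(-2\right) 6 - 2},3 \right)} 42 = - 40 \left(- \frac{1}{2} + \frac{\sqrt{\left(-2\right) 6 - 2}}{2}\right) 42 = - 40 \left(- \frac{1}{2} + \frac{\sqrt{-12 - 2}}{2}\right) 42 = - 40 \left(- \frac{1}{2} + \frac{\sqrt{-14}}{2}\right) 42 = - 40 \left(- \frac{1}{2} + \frac{i \sqrt{14}}{2}\right) 42 = \left(20 - 20 i \sqrt{14}\right) 42 = 840 - 840 i \sqrt{14}$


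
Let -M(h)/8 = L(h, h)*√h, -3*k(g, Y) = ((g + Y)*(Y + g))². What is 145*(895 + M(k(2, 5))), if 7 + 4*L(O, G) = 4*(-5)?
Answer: 129775 + 127890*I*√3 ≈ 1.2978e+5 + 2.2151e+5*I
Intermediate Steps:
L(O, G) = -27/4 (L(O, G) = -7/4 + (4*(-5))/4 = -7/4 + (¼)*(-20) = -7/4 - 5 = -27/4)
k(g, Y) = -(Y + g)⁴/3 (k(g, Y) = -(Y + g)²*(g + Y)²/3 = -(Y + g)⁴/3)
M(h) = 54*√h (M(h) = -(-54)*√h = 54*√h)
145*(895 + M(k(2, 5))) = 145*(895 + 54*√(-(5 + 2)⁴/3)) = 145*(895 + 54*√(-⅓*7⁴)) = 145*(895 + 54*√(-⅓*2401)) = 145*(895 + 54*√(-2401/3)) = 145*(895 + 54*(49*I*√3/3)) = 145*(895 + 882*I*√3) = 129775 + 127890*I*√3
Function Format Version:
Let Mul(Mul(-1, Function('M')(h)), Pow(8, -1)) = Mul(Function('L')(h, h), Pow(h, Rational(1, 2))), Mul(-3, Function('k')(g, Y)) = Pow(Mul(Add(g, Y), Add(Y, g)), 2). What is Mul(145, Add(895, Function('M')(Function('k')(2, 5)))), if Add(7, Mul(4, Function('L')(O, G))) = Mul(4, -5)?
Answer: Add(129775, Mul(127890, I, Pow(3, Rational(1, 2)))) ≈ Add(1.2978e+5, Mul(2.2151e+5, I))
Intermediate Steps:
Function('L')(O, G) = Rational(-27, 4) (Function('L')(O, G) = Add(Rational(-7, 4), Mul(Rational(1, 4), Mul(4, -5))) = Add(Rational(-7, 4), Mul(Rational(1, 4), -20)) = Add(Rational(-7, 4), -5) = Rational(-27, 4))
Function('k')(g, Y) = Mul(Rational(-1, 3), Pow(Add(Y, g), 4)) (Function('k')(g, Y) = Mul(Rational(-1, 3), Pow(Mul(Add(g, Y), Add(Y, g)), 2)) = Mul(Rational(-1, 3), Pow(Mul(Add(Y, g), Add(Y, g)), 2)) = Mul(Rational(-1, 3), Pow(Pow(Add(Y, g), 2), 2)) = Mul(Rational(-1, 3), Pow(Add(Y, g), 4)))
Function('M')(h) = Mul(54, Pow(h, Rational(1, 2))) (Function('M')(h) = Mul(-8, Mul(Rational(-27, 4), Pow(h, Rational(1, 2)))) = Mul(54, Pow(h, Rational(1, 2))))
Mul(145, Add(895, Function('M')(Function('k')(2, 5)))) = Mul(145, Add(895, Mul(54, Pow(Mul(Rational(-1, 3), Pow(Add(5, 2), 4)), Rational(1, 2))))) = Mul(145, Add(895, Mul(54, Pow(Mul(Rational(-1, 3), Pow(7, 4)), Rational(1, 2))))) = Mul(145, Add(895, Mul(54, Pow(Mul(Rational(-1, 3), 2401), Rational(1, 2))))) = Mul(145, Add(895, Mul(54, Pow(Rational(-2401, 3), Rational(1, 2))))) = Mul(145, Add(895, Mul(54, Mul(Rational(49, 3), I, Pow(3, Rational(1, 2)))))) = Mul(145, Add(895, Mul(882, I, Pow(3, Rational(1, 2))))) = Add(129775, Mul(127890, I, Pow(3, Rational(1, 2))))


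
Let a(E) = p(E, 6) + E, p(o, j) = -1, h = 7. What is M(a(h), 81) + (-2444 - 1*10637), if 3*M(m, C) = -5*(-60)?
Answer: -12981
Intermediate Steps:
a(E) = -1 + E
M(m, C) = 100 (M(m, C) = (-5*(-60))/3 = (⅓)*300 = 100)
M(a(h), 81) + (-2444 - 1*10637) = 100 + (-2444 - 1*10637) = 100 + (-2444 - 10637) = 100 - 13081 = -12981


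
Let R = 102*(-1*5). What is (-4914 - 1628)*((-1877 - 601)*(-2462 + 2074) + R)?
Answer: -6286561068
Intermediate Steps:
R = -510 (R = 102*(-5) = -510)
(-4914 - 1628)*((-1877 - 601)*(-2462 + 2074) + R) = (-4914 - 1628)*((-1877 - 601)*(-2462 + 2074) - 510) = -6542*(-2478*(-388) - 510) = -6542*(961464 - 510) = -6542*960954 = -6286561068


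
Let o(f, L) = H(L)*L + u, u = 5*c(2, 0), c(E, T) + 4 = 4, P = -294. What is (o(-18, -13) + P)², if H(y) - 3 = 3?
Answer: 138384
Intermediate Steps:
H(y) = 6 (H(y) = 3 + 3 = 6)
c(E, T) = 0 (c(E, T) = -4 + 4 = 0)
u = 0 (u = 5*0 = 0)
o(f, L) = 6*L (o(f, L) = 6*L + 0 = 6*L)
(o(-18, -13) + P)² = (6*(-13) - 294)² = (-78 - 294)² = (-372)² = 138384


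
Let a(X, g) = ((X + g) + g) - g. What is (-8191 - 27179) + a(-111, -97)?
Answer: -35578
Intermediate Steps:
a(X, g) = X + g (a(X, g) = (X + 2*g) - g = X + g)
(-8191 - 27179) + a(-111, -97) = (-8191 - 27179) + (-111 - 97) = -35370 - 208 = -35578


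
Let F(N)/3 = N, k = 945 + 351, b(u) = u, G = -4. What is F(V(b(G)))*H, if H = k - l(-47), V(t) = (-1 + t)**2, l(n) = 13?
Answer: 96225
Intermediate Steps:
k = 1296
F(N) = 3*N
H = 1283 (H = 1296 - 1*13 = 1296 - 13 = 1283)
F(V(b(G)))*H = (3*(-1 - 4)**2)*1283 = (3*(-5)**2)*1283 = (3*25)*1283 = 75*1283 = 96225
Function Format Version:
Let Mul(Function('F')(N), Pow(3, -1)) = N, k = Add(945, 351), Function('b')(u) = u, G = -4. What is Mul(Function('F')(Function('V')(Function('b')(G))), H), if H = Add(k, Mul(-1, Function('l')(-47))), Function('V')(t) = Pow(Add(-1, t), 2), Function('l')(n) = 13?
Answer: 96225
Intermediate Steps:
k = 1296
Function('F')(N) = Mul(3, N)
H = 1283 (H = Add(1296, Mul(-1, 13)) = Add(1296, -13) = 1283)
Mul(Function('F')(Function('V')(Function('b')(G))), H) = Mul(Mul(3, Pow(Add(-1, -4), 2)), 1283) = Mul(Mul(3, Pow(-5, 2)), 1283) = Mul(Mul(3, 25), 1283) = Mul(75, 1283) = 96225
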